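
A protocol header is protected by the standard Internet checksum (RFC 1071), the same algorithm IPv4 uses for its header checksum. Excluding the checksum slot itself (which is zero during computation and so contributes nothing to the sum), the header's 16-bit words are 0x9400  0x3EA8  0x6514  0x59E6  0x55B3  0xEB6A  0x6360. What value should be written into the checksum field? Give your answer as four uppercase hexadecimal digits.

One's-complement addition (fold any carry out of bit 15 back into bit 0):
  0x9400 + 0x3EA8 = 0x0D2A8
  0xD2A8 + 0x6514 = 0x137BC → wrap carry → 0x37BD
  0x37BD + 0x59E6 = 0x091A3
  0x91A3 + 0x55B3 = 0x0E756
  0xE756 + 0xEB6A = 0x1D2C0 → wrap carry → 0xD2C1
  0xD2C1 + 0x6360 = 0x13621 → wrap carry → 0x3622
One's-complement sum = 0x3622.
Checksum = ~0x3622 & 0xFFFF = 0xC9DD.

C9DD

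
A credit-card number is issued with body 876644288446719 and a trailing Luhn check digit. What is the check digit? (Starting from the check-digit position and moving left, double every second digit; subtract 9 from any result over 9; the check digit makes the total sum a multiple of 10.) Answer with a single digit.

3

Partial digits right→left: 9 1 7 6 4 4 8 8 2 4 4 6 6 7 8
Double every second digit counting from the check-digit position (so the 1st, 3rd, 5th, ... of the partial from the right).
  doubled (with −9 where >9): 9 5 8 7 4 8 3 7 → sum 51
  kept as-is: 1 6 4 8 4 6 7 → sum 36
Total = 51 + 36 = 87.
Check digit = (10 − (87 mod 10)) mod 10 = 3.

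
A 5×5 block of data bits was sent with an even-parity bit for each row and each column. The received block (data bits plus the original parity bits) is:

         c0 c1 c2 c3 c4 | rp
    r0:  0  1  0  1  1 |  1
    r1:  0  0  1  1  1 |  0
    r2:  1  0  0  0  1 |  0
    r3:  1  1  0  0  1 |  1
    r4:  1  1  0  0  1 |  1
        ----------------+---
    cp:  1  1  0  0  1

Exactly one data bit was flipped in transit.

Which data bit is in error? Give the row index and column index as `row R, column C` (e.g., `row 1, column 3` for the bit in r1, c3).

Recompute each row's even parity and compare to rp:
  r0: data parity 1, sent rp 1 → ok
  r1: data parity 1, sent rp 0 → mismatch
  r2: data parity 0, sent rp 0 → ok
  r3: data parity 1, sent rp 1 → ok
  r4: data parity 1, sent rp 1 → ok
Recompute each column's even parity and compare to cp:
  c0: data parity 1, sent cp 1 → ok
  c1: data parity 1, sent cp 1 → ok
  c2: data parity 1, sent cp 0 → mismatch
  c3: data parity 0, sent cp 0 → ok
  c4: data parity 1, sent cp 1 → ok
Exactly one row (r1) and one column (c2) fail → the flipped bit is at their intersection.

row 1, column 2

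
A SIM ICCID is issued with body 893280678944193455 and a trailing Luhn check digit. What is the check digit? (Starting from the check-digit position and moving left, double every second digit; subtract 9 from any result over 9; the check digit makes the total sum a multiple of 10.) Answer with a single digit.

Partial digits right→left: 5 5 4 3 9 1 4 4 9 8 7 6 0 8 2 3 9 8
Double every second digit counting from the check-digit position (so the 1st, 3rd, 5th, ... of the partial from the right).
  doubled (with −9 where >9): 1 8 9 8 9 5 0 4 9 → sum 53
  kept as-is: 5 3 1 4 8 6 8 3 8 → sum 46
Total = 53 + 46 = 99.
Check digit = (10 − (99 mod 10)) mod 10 = 1.

1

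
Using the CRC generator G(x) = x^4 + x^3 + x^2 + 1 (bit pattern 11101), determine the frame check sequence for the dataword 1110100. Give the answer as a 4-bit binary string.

0000

Append 4 zeros: 11101000000. Divide by 11101 (XOR where the leading bit is 1):
  pos 0: 11101 XOR 11101 = 00000
Remainder (last 4 bits) = 0000. This is the CRC / FCS.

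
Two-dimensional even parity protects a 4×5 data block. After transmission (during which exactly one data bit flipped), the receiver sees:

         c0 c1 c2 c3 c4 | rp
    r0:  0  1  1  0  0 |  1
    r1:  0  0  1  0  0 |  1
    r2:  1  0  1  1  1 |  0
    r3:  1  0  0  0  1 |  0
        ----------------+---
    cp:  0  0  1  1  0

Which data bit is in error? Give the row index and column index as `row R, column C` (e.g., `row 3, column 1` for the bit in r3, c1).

Recompute each row's even parity and compare to rp:
  r0: data parity 0, sent rp 1 → mismatch
  r1: data parity 1, sent rp 1 → ok
  r2: data parity 0, sent rp 0 → ok
  r3: data parity 0, sent rp 0 → ok
Recompute each column's even parity and compare to cp:
  c0: data parity 0, sent cp 0 → ok
  c1: data parity 1, sent cp 0 → mismatch
  c2: data parity 1, sent cp 1 → ok
  c3: data parity 1, sent cp 1 → ok
  c4: data parity 0, sent cp 0 → ok
Exactly one row (r0) and one column (c1) fail → the flipped bit is at their intersection.

row 0, column 1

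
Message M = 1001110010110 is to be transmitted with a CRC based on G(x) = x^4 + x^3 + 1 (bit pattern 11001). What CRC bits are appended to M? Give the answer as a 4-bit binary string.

Append 4 zeros: 10011100101100000. Divide by 11001 (XOR where the leading bit is 1):
  pos 0: 10011 XOR 11001 = 01010
  pos 1: 10101 XOR 11001 = 01100
  pos 2: 11000 XOR 11001 = 00001
  pos 6: 10101 XOR 11001 = 01100
  pos 7: 11001 XOR 11001 = 00000
Remainder (last 4 bits) = 0000. This is the CRC / FCS.

0000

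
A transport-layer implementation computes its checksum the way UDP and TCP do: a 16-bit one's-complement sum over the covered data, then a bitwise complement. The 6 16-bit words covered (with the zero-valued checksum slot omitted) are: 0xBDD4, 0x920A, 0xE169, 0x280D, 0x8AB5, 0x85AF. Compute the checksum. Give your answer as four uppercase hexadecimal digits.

9644

One's-complement addition (fold any carry out of bit 15 back into bit 0):
  0xBDD4 + 0x920A = 0x14FDE → wrap carry → 0x4FDF
  0x4FDF + 0xE169 = 0x13148 → wrap carry → 0x3149
  0x3149 + 0x280D = 0x05956
  0x5956 + 0x8AB5 = 0x0E40B
  0xE40B + 0x85AF = 0x169BA → wrap carry → 0x69BB
One's-complement sum = 0x69BB.
Checksum = ~0x69BB & 0xFFFF = 0x9644.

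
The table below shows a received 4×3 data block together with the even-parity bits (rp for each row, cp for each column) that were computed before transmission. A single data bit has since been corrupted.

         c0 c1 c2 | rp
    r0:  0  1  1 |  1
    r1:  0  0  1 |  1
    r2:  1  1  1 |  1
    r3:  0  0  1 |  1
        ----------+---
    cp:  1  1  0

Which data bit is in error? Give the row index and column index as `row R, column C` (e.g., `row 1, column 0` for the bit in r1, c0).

row 0, column 1

Recompute each row's even parity and compare to rp:
  r0: data parity 0, sent rp 1 → mismatch
  r1: data parity 1, sent rp 1 → ok
  r2: data parity 1, sent rp 1 → ok
  r3: data parity 1, sent rp 1 → ok
Recompute each column's even parity and compare to cp:
  c0: data parity 1, sent cp 1 → ok
  c1: data parity 0, sent cp 1 → mismatch
  c2: data parity 0, sent cp 0 → ok
Exactly one row (r0) and one column (c1) fail → the flipped bit is at their intersection.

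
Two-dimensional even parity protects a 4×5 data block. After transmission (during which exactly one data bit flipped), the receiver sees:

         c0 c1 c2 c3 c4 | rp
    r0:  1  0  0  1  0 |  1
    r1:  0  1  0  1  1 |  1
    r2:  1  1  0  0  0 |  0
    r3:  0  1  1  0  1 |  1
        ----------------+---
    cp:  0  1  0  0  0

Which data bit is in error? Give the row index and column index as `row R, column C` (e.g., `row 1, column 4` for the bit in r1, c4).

Recompute each row's even parity and compare to rp:
  r0: data parity 0, sent rp 1 → mismatch
  r1: data parity 1, sent rp 1 → ok
  r2: data parity 0, sent rp 0 → ok
  r3: data parity 1, sent rp 1 → ok
Recompute each column's even parity and compare to cp:
  c0: data parity 0, sent cp 0 → ok
  c1: data parity 1, sent cp 1 → ok
  c2: data parity 1, sent cp 0 → mismatch
  c3: data parity 0, sent cp 0 → ok
  c4: data parity 0, sent cp 0 → ok
Exactly one row (r0) and one column (c2) fail → the flipped bit is at their intersection.

row 0, column 2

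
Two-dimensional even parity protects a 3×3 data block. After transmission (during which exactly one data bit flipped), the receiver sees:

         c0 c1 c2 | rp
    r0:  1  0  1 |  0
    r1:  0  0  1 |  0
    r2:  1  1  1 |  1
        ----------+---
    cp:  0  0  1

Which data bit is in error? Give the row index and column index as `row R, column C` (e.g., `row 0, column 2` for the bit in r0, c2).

Recompute each row's even parity and compare to rp:
  r0: data parity 0, sent rp 0 → ok
  r1: data parity 1, sent rp 0 → mismatch
  r2: data parity 1, sent rp 1 → ok
Recompute each column's even parity and compare to cp:
  c0: data parity 0, sent cp 0 → ok
  c1: data parity 1, sent cp 0 → mismatch
  c2: data parity 1, sent cp 1 → ok
Exactly one row (r1) and one column (c1) fail → the flipped bit is at their intersection.

row 1, column 1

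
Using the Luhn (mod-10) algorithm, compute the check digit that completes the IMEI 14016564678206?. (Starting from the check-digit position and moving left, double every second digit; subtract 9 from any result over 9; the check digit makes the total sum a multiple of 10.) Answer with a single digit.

2

Partial digits right→left: 6 0 2 8 7 6 4 6 5 6 1 0 4 1
Double every second digit counting from the check-digit position (so the 1st, 3rd, 5th, ... of the partial from the right).
  doubled (with −9 where >9): 3 4 5 8 1 2 8 → sum 31
  kept as-is: 0 8 6 6 6 0 1 → sum 27
Total = 31 + 27 = 58.
Check digit = (10 − (58 mod 10)) mod 10 = 2.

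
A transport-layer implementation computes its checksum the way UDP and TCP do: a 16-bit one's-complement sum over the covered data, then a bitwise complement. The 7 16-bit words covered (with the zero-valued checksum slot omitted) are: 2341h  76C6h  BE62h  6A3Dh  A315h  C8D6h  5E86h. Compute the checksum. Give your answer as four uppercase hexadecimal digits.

One's-complement addition (fold any carry out of bit 15 back into bit 0):
  0x2341 + 0x76C6 = 0x09A07
  0x9A07 + 0xBE62 = 0x15869 → wrap carry → 0x586A
  0x586A + 0x6A3D = 0x0C2A7
  0xC2A7 + 0xA315 = 0x165BC → wrap carry → 0x65BD
  0x65BD + 0xC8D6 = 0x12E93 → wrap carry → 0x2E94
  0x2E94 + 0x5E86 = 0x08D1A
One's-complement sum = 0x8D1A.
Checksum = ~0x8D1A & 0xFFFF = 0x72E5.

72E5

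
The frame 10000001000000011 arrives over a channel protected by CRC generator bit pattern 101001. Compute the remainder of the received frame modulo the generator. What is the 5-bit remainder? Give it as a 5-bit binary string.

Modulo-2 division of 10000001000000011 by 101001:
  pos 0: 100000 XOR 101001 = 001001
  pos 2: 100101 XOR 101001 = 001100
  pos 4: 110000 XOR 101001 = 011001
  pos 5: 110010 XOR 101001 = 011011
  pos 6: 110110 XOR 101001 = 011111
  pos 7: 111110 XOR 101001 = 010111
  pos 8: 101110 XOR 101001 = 000111
  pos 11: 111011 XOR 101001 = 010010
Remainder = 10010 (nonzero — an error is detected).

10010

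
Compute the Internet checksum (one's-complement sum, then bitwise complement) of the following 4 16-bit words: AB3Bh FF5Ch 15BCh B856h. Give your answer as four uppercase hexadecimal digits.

8754

One's-complement addition (fold any carry out of bit 15 back into bit 0):
  0xAB3B + 0xFF5C = 0x1AA97 → wrap carry → 0xAA98
  0xAA98 + 0x15BC = 0x0C054
  0xC054 + 0xB856 = 0x178AA → wrap carry → 0x78AB
One's-complement sum = 0x78AB.
Checksum = ~0x78AB & 0xFFFF = 0x8754.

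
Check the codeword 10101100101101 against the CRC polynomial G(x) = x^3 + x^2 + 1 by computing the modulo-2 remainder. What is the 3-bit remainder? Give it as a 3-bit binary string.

100

Modulo-2 division of 10101100101101 by 1101:
  pos 0: 1010 XOR 1101 = 0111
  pos 1: 1111 XOR 1101 = 0010
  pos 3: 1010 XOR 1101 = 0111
  pos 4: 1110 XOR 1101 = 0011
  pos 6: 1110 XOR 1101 = 0011
  pos 8: 1111 XOR 1101 = 0010
  pos 10: 1001 XOR 1101 = 0100
Remainder = 100 (nonzero — an error is detected).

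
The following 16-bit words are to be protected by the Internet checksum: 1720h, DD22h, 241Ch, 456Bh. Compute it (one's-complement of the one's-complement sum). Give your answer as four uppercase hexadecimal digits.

A235

One's-complement addition (fold any carry out of bit 15 back into bit 0):
  0x1720 + 0xDD22 = 0x0F442
  0xF442 + 0x241C = 0x1185E → wrap carry → 0x185F
  0x185F + 0x456B = 0x05DCA
One's-complement sum = 0x5DCA.
Checksum = ~0x5DCA & 0xFFFF = 0xA235.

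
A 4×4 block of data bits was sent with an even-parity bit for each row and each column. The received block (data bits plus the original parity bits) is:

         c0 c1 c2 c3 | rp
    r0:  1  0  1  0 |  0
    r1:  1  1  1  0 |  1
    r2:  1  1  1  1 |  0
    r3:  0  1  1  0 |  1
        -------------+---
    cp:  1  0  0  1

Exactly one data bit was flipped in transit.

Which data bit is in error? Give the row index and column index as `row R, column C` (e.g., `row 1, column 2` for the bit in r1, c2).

row 3, column 1

Recompute each row's even parity and compare to rp:
  r0: data parity 0, sent rp 0 → ok
  r1: data parity 1, sent rp 1 → ok
  r2: data parity 0, sent rp 0 → ok
  r3: data parity 0, sent rp 1 → mismatch
Recompute each column's even parity and compare to cp:
  c0: data parity 1, sent cp 1 → ok
  c1: data parity 1, sent cp 0 → mismatch
  c2: data parity 0, sent cp 0 → ok
  c3: data parity 1, sent cp 1 → ok
Exactly one row (r3) and one column (c1) fail → the flipped bit is at their intersection.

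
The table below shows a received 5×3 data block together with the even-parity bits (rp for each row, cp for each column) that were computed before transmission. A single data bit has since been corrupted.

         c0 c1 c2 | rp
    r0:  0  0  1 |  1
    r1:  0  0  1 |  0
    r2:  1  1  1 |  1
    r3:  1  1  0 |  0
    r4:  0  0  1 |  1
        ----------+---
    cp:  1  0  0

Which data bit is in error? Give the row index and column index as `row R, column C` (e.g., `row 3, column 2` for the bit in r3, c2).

Recompute each row's even parity and compare to rp:
  r0: data parity 1, sent rp 1 → ok
  r1: data parity 1, sent rp 0 → mismatch
  r2: data parity 1, sent rp 1 → ok
  r3: data parity 0, sent rp 0 → ok
  r4: data parity 1, sent rp 1 → ok
Recompute each column's even parity and compare to cp:
  c0: data parity 0, sent cp 1 → mismatch
  c1: data parity 0, sent cp 0 → ok
  c2: data parity 0, sent cp 0 → ok
Exactly one row (r1) and one column (c0) fail → the flipped bit is at their intersection.

row 1, column 0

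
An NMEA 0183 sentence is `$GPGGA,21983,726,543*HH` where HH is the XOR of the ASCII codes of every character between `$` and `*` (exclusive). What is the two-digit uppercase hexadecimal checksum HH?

4A

XOR the ASCII codes of the payload characters:
  'G' = 0x47 → acc = 0x47
  'P' = 0x50 → acc = 0x17
  'G' = 0x47 → acc = 0x50
  'G' = 0x47 → acc = 0x17
  'A' = 0x41 → acc = 0x56
  ',' = 0x2C → acc = 0x7A
  '2' = 0x32 → acc = 0x48
  '1' = 0x31 → acc = 0x79
  '9' = 0x39 → acc = 0x40
  '8' = 0x38 → acc = 0x78
  '3' = 0x33 → acc = 0x4B
  ',' = 0x2C → acc = 0x67
  '7' = 0x37 → acc = 0x50
  '2' = 0x32 → acc = 0x62
  '6' = 0x36 → acc = 0x54
  ',' = 0x2C → acc = 0x78
  '5' = 0x35 → acc = 0x4D
  '4' = 0x34 → acc = 0x79
  '3' = 0x33 → acc = 0x4A
Checksum = 0x4A.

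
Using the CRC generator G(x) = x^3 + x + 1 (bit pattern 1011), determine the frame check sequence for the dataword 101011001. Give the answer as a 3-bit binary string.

Append 3 zeros: 101011001000. Divide by 1011 (XOR where the leading bit is 1):
  pos 0: 1010 XOR 1011 = 0001
  pos 3: 1110 XOR 1011 = 0101
  pos 4: 1010 XOR 1011 = 0001
  pos 7: 1100 XOR 1011 = 0111
  pos 8: 1110 XOR 1011 = 0101
Remainder (last 3 bits) = 101. This is the CRC / FCS.

101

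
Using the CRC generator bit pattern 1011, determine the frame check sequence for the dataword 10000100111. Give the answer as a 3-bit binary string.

101

Append 3 zeros: 10000100111000. Divide by 1011 (XOR where the leading bit is 1):
  pos 0: 1000 XOR 1011 = 0011
  pos 2: 1101 XOR 1011 = 0110
  pos 3: 1100 XOR 1011 = 0111
  pos 4: 1110 XOR 1011 = 0101
  pos 5: 1011 XOR 1011 = 0000
  pos 9: 1100 XOR 1011 = 0111
  pos 10: 1110 XOR 1011 = 0101
Remainder (last 3 bits) = 101. This is the CRC / FCS.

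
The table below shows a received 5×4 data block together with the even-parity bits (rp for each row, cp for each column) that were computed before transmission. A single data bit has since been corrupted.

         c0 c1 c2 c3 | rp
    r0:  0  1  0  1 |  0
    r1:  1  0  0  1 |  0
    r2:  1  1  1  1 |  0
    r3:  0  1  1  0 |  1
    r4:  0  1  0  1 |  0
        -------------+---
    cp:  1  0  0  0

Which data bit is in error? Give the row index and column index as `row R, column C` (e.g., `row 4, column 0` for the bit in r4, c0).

Recompute each row's even parity and compare to rp:
  r0: data parity 0, sent rp 0 → ok
  r1: data parity 0, sent rp 0 → ok
  r2: data parity 0, sent rp 0 → ok
  r3: data parity 0, sent rp 1 → mismatch
  r4: data parity 0, sent rp 0 → ok
Recompute each column's even parity and compare to cp:
  c0: data parity 0, sent cp 1 → mismatch
  c1: data parity 0, sent cp 0 → ok
  c2: data parity 0, sent cp 0 → ok
  c3: data parity 0, sent cp 0 → ok
Exactly one row (r3) and one column (c0) fail → the flipped bit is at their intersection.

row 3, column 0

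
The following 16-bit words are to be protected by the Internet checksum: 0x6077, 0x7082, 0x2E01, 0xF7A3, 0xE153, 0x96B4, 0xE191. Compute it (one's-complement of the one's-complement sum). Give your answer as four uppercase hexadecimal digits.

One's-complement addition (fold any carry out of bit 15 back into bit 0):
  0x6077 + 0x7082 = 0x0D0F9
  0xD0F9 + 0x2E01 = 0x0FEFA
  0xFEFA + 0xF7A3 = 0x1F69D → wrap carry → 0xF69E
  0xF69E + 0xE153 = 0x1D7F1 → wrap carry → 0xD7F2
  0xD7F2 + 0x96B4 = 0x16EA6 → wrap carry → 0x6EA7
  0x6EA7 + 0xE191 = 0x15038 → wrap carry → 0x5039
One's-complement sum = 0x5039.
Checksum = ~0x5039 & 0xFFFF = 0xAFC6.

AFC6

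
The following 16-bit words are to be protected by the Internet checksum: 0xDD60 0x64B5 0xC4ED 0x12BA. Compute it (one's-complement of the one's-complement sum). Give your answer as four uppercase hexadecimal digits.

One's-complement addition (fold any carry out of bit 15 back into bit 0):
  0xDD60 + 0x64B5 = 0x14215 → wrap carry → 0x4216
  0x4216 + 0xC4ED = 0x10703 → wrap carry → 0x0704
  0x0704 + 0x12BA = 0x019BE
One's-complement sum = 0x19BE.
Checksum = ~0x19BE & 0xFFFF = 0xE641.

E641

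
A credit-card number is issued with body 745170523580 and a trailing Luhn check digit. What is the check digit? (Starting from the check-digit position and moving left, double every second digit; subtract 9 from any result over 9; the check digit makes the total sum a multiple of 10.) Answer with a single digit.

0

Partial digits right→left: 0 8 5 3 2 5 0 7 1 5 4 7
Double every second digit counting from the check-digit position (so the 1st, 3rd, 5th, ... of the partial from the right).
  doubled (with −9 where >9): 0 1 4 0 2 8 → sum 15
  kept as-is: 8 3 5 7 5 7 → sum 35
Total = 15 + 35 = 50.
Check digit = (10 − (50 mod 10)) mod 10 = 0.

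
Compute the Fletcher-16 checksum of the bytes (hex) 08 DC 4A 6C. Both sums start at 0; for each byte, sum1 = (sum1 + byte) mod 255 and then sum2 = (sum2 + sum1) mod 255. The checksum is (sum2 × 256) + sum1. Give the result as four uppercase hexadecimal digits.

Running sums (mod 255):
  after byte 0 (08): sum1=8, sum2=8
  after byte 1 (DC): sum1=228, sum2=236
  after byte 2 (4A): sum1=47, sum2=28
  after byte 3 (6C): sum1=155, sum2=183
Checksum = sum2·256 + sum1 = 183·256 + 155 = 47003 = 0xB79B.

B79B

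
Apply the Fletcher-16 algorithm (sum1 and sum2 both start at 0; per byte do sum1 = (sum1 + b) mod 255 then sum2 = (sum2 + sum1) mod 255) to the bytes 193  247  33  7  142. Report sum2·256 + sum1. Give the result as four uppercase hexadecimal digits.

A870

Running sums (mod 255):
  after byte 0 (193): sum1=193, sum2=193
  after byte 1 (247): sum1=185, sum2=123
  after byte 2 (33): sum1=218, sum2=86
  after byte 3 (7): sum1=225, sum2=56
  after byte 4 (142): sum1=112, sum2=168
Checksum = sum2·256 + sum1 = 168·256 + 112 = 43120 = 0xA870.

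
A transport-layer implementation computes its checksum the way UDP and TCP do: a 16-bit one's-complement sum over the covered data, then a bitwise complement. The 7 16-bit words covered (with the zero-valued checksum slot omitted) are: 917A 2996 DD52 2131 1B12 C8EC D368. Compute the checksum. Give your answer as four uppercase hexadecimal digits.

8F03

One's-complement addition (fold any carry out of bit 15 back into bit 0):
  0x917A + 0x2996 = 0x0BB10
  0xBB10 + 0xDD52 = 0x19862 → wrap carry → 0x9863
  0x9863 + 0x2131 = 0x0B994
  0xB994 + 0x1B12 = 0x0D4A6
  0xD4A6 + 0xC8EC = 0x19D92 → wrap carry → 0x9D93
  0x9D93 + 0xD368 = 0x170FB → wrap carry → 0x70FC
One's-complement sum = 0x70FC.
Checksum = ~0x70FC & 0xFFFF = 0x8F03.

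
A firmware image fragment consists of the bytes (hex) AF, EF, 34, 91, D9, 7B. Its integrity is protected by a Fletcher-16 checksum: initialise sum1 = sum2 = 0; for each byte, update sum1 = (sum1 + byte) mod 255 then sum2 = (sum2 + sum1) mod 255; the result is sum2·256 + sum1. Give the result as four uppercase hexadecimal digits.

Running sums (mod 255):
  after byte 0 (AF): sum1=175, sum2=175
  after byte 1 (EF): sum1=159, sum2=79
  after byte 2 (34): sum1=211, sum2=35
  after byte 3 (91): sum1=101, sum2=136
  after byte 4 (D9): sum1=63, sum2=199
  after byte 5 (7B): sum1=186, sum2=130
Checksum = sum2·256 + sum1 = 130·256 + 186 = 33466 = 0x82BA.

82BA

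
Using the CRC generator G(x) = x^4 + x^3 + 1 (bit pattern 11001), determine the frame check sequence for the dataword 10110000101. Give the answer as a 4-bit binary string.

0100

Append 4 zeros: 101100001010000. Divide by 11001 (XOR where the leading bit is 1):
  pos 0: 10110 XOR 11001 = 01111
  pos 1: 11110 XOR 11001 = 00111
  pos 3: 11100 XOR 11001 = 00101
  pos 5: 10110 XOR 11001 = 01111
  pos 6: 11111 XOR 11001 = 00110
  pos 8: 11000 XOR 11001 = 00001
Remainder (last 4 bits) = 0100. This is the CRC / FCS.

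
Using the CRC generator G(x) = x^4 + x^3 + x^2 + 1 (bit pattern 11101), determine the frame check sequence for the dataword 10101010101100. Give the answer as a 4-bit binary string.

0010

Append 4 zeros: 101010101011000000. Divide by 11101 (XOR where the leading bit is 1):
  pos 0: 10101 XOR 11101 = 01000
  pos 1: 10000 XOR 11101 = 01101
  pos 2: 11011 XOR 11101 = 00110
  pos 4: 11001 XOR 11101 = 00100
  pos 6: 10001 XOR 11101 = 01100
  pos 7: 11001 XOR 11101 = 00100
  pos 9: 10000 XOR 11101 = 01101
  pos 10: 11010 XOR 11101 = 00111
  pos 12: 11100 XOR 11101 = 00001
Remainder (last 4 bits) = 0010. This is the CRC / FCS.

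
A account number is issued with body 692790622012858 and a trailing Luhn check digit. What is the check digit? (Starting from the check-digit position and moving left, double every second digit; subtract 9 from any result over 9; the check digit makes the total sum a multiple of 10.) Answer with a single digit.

6

Partial digits right→left: 8 5 8 2 1 0 2 2 6 0 9 7 2 9 6
Double every second digit counting from the check-digit position (so the 1st, 3rd, 5th, ... of the partial from the right).
  doubled (with −9 where >9): 7 7 2 4 3 9 4 3 → sum 39
  kept as-is: 5 2 0 2 0 7 9 → sum 25
Total = 39 + 25 = 64.
Check digit = (10 − (64 mod 10)) mod 10 = 6.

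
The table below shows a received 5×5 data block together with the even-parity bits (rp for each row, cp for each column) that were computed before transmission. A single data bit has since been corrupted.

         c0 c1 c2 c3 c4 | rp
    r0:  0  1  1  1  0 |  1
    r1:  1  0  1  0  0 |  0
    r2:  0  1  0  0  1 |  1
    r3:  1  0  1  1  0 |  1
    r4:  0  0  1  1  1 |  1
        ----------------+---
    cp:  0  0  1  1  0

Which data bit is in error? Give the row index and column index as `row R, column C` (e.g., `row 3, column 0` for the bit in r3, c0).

row 2, column 2

Recompute each row's even parity and compare to rp:
  r0: data parity 1, sent rp 1 → ok
  r1: data parity 0, sent rp 0 → ok
  r2: data parity 0, sent rp 1 → mismatch
  r3: data parity 1, sent rp 1 → ok
  r4: data parity 1, sent rp 1 → ok
Recompute each column's even parity and compare to cp:
  c0: data parity 0, sent cp 0 → ok
  c1: data parity 0, sent cp 0 → ok
  c2: data parity 0, sent cp 1 → mismatch
  c3: data parity 1, sent cp 1 → ok
  c4: data parity 0, sent cp 0 → ok
Exactly one row (r2) and one column (c2) fail → the flipped bit is at their intersection.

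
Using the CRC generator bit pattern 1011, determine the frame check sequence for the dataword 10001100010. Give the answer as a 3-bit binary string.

Append 3 zeros: 10001100010000. Divide by 1011 (XOR where the leading bit is 1):
  pos 0: 1000 XOR 1011 = 0011
  pos 2: 1111 XOR 1011 = 0100
  pos 3: 1000 XOR 1011 = 0011
  pos 5: 1100 XOR 1011 = 0111
  pos 6: 1111 XOR 1011 = 0100
  pos 7: 1000 XOR 1011 = 0011
  pos 9: 1100 XOR 1011 = 0111
  pos 10: 1110 XOR 1011 = 0101
Remainder (last 3 bits) = 101. This is the CRC / FCS.

101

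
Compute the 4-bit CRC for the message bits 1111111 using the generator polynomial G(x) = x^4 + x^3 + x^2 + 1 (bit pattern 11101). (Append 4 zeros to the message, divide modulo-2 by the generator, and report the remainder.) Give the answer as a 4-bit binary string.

1011

Append 4 zeros: 11111110000. Divide by 11101 (XOR where the leading bit is 1):
  pos 0: 11111 XOR 11101 = 00010
  pos 3: 10110 XOR 11101 = 01011
  pos 4: 10110 XOR 11101 = 01011
  pos 5: 10110 XOR 11101 = 01011
  pos 6: 10110 XOR 11101 = 01011
Remainder (last 4 bits) = 1011. This is the CRC / FCS.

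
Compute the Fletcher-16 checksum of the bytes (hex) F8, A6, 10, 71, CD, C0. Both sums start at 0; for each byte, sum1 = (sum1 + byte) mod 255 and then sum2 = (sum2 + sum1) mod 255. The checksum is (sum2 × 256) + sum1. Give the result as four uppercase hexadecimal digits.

Running sums (mod 255):
  after byte 0 (F8): sum1=248, sum2=248
  after byte 1 (A6): sum1=159, sum2=152
  after byte 2 (10): sum1=175, sum2=72
  after byte 3 (71): sum1=33, sum2=105
  after byte 4 (CD): sum1=238, sum2=88
  after byte 5 (C0): sum1=175, sum2=8
Checksum = sum2·256 + sum1 = 8·256 + 175 = 2223 = 0x08AF.

08AF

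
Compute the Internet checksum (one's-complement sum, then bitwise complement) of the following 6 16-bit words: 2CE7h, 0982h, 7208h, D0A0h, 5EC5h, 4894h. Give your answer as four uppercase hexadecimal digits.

DF93

One's-complement addition (fold any carry out of bit 15 back into bit 0):
  0x2CE7 + 0x0982 = 0x03669
  0x3669 + 0x7208 = 0x0A871
  0xA871 + 0xD0A0 = 0x17911 → wrap carry → 0x7912
  0x7912 + 0x5EC5 = 0x0D7D7
  0xD7D7 + 0x4894 = 0x1206B → wrap carry → 0x206C
One's-complement sum = 0x206C.
Checksum = ~0x206C & 0xFFFF = 0xDF93.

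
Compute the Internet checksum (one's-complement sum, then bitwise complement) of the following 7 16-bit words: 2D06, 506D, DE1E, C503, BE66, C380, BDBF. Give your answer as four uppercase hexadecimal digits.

9FC2

One's-complement addition (fold any carry out of bit 15 back into bit 0):
  0x2D06 + 0x506D = 0x07D73
  0x7D73 + 0xDE1E = 0x15B91 → wrap carry → 0x5B92
  0x5B92 + 0xC503 = 0x12095 → wrap carry → 0x2096
  0x2096 + 0xBE66 = 0x0DEFC
  0xDEFC + 0xC380 = 0x1A27C → wrap carry → 0xA27D
  0xA27D + 0xBDBF = 0x1603C → wrap carry → 0x603D
One's-complement sum = 0x603D.
Checksum = ~0x603D & 0xFFFF = 0x9FC2.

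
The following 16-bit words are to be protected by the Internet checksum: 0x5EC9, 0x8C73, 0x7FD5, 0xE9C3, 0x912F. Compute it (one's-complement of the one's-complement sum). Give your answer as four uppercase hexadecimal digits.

One's-complement addition (fold any carry out of bit 15 back into bit 0):
  0x5EC9 + 0x8C73 = 0x0EB3C
  0xEB3C + 0x7FD5 = 0x16B11 → wrap carry → 0x6B12
  0x6B12 + 0xE9C3 = 0x154D5 → wrap carry → 0x54D6
  0x54D6 + 0x912F = 0x0E605
One's-complement sum = 0xE605.
Checksum = ~0xE605 & 0xFFFF = 0x19FA.

19FA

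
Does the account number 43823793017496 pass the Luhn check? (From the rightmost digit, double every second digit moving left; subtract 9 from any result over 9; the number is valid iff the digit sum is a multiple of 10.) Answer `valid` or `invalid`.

From the right, keep odd positions and double even positions (subtract 9 from any doubled value over 9):
  doubled (positions 2,4,...): 9 5 0 9 6 7 8 → sum 44
  kept (positions 1,3,...): 6 4 1 3 7 2 3 → sum 26
Total = 70.
70 mod 10 = 0, so the number is valid.

valid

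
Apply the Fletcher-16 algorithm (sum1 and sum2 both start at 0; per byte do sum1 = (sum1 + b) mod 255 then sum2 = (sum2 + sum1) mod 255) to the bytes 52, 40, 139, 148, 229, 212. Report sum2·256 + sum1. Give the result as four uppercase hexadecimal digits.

Running sums (mod 255):
  after byte 0 (52): sum1=52, sum2=52
  after byte 1 (40): sum1=92, sum2=144
  after byte 2 (139): sum1=231, sum2=120
  after byte 3 (148): sum1=124, sum2=244
  after byte 4 (229): sum1=98, sum2=87
  after byte 5 (212): sum1=55, sum2=142
Checksum = sum2·256 + sum1 = 142·256 + 55 = 36407 = 0x8E37.

8E37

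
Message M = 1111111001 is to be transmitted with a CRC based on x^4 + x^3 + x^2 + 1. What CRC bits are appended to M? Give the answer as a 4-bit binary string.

Append 4 zeros: 11111110010000. Divide by 11101 (XOR where the leading bit is 1):
  pos 0: 11111 XOR 11101 = 00010
  pos 3: 10110 XOR 11101 = 01011
  pos 4: 10110 XOR 11101 = 01011
  pos 5: 10111 XOR 11101 = 01010
  pos 6: 10100 XOR 11101 = 01001
  pos 7: 10010 XOR 11101 = 01111
  pos 8: 11110 XOR 11101 = 00011
Remainder (last 4 bits) = 0110. This is the CRC / FCS.

0110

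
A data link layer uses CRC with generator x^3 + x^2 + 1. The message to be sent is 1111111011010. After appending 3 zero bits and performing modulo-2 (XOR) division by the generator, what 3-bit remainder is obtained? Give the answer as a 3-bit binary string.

000

Append 3 zeros: 1111111011010000. Divide by 1101 (XOR where the leading bit is 1):
  pos 0: 1111 XOR 1101 = 0010
  pos 2: 1011 XOR 1101 = 0110
  pos 3: 1101 XOR 1101 = 0000
  pos 8: 1101 XOR 1101 = 0000
Remainder (last 3 bits) = 000. This is the CRC / FCS.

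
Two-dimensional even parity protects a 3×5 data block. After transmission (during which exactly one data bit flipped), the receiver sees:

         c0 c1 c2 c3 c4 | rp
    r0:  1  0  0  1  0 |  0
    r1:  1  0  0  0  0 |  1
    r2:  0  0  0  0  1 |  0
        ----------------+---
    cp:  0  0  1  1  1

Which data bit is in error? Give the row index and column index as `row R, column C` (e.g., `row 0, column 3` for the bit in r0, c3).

Recompute each row's even parity and compare to rp:
  r0: data parity 0, sent rp 0 → ok
  r1: data parity 1, sent rp 1 → ok
  r2: data parity 1, sent rp 0 → mismatch
Recompute each column's even parity and compare to cp:
  c0: data parity 0, sent cp 0 → ok
  c1: data parity 0, sent cp 0 → ok
  c2: data parity 0, sent cp 1 → mismatch
  c3: data parity 1, sent cp 1 → ok
  c4: data parity 1, sent cp 1 → ok
Exactly one row (r2) and one column (c2) fail → the flipped bit is at their intersection.

row 2, column 2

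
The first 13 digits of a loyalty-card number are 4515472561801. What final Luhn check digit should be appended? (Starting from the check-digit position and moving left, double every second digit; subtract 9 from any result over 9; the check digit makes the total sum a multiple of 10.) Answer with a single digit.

Partial digits right→left: 1 0 8 1 6 5 2 7 4 5 1 5 4
Double every second digit counting from the check-digit position (so the 1st, 3rd, 5th, ... of the partial from the right).
  doubled (with −9 where >9): 2 7 3 4 8 2 8 → sum 34
  kept as-is: 0 1 5 7 5 5 → sum 23
Total = 34 + 23 = 57.
Check digit = (10 − (57 mod 10)) mod 10 = 3.

3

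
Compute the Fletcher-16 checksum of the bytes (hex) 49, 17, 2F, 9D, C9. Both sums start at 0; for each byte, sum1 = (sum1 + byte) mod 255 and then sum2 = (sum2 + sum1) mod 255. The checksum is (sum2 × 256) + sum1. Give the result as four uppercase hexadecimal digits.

Running sums (mod 255):
  after byte 0 (49): sum1=73, sum2=73
  after byte 1 (17): sum1=96, sum2=169
  after byte 2 (2F): sum1=143, sum2=57
  after byte 3 (9D): sum1=45, sum2=102
  after byte 4 (C9): sum1=246, sum2=93
Checksum = sum2·256 + sum1 = 93·256 + 246 = 24054 = 0x5DF6.

5DF6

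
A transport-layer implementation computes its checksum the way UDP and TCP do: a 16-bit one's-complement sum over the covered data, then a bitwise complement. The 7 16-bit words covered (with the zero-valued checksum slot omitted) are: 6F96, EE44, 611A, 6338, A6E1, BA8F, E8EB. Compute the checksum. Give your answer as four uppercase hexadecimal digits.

9374

One's-complement addition (fold any carry out of bit 15 back into bit 0):
  0x6F96 + 0xEE44 = 0x15DDA → wrap carry → 0x5DDB
  0x5DDB + 0x611A = 0x0BEF5
  0xBEF5 + 0x6338 = 0x1222D → wrap carry → 0x222E
  0x222E + 0xA6E1 = 0x0C90F
  0xC90F + 0xBA8F = 0x1839E → wrap carry → 0x839F
  0x839F + 0xE8EB = 0x16C8A → wrap carry → 0x6C8B
One's-complement sum = 0x6C8B.
Checksum = ~0x6C8B & 0xFFFF = 0x9374.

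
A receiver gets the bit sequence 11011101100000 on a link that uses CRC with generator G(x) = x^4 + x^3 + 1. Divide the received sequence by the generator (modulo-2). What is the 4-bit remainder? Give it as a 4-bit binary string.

0000

Modulo-2 division of 11011101100000 by 11001:
  pos 0: 11011 XOR 11001 = 00010
  pos 3: 10101 XOR 11001 = 01100
  pos 4: 11001 XOR 11001 = 00000
Remainder = 0000 (zero — the frame passes the CRC check).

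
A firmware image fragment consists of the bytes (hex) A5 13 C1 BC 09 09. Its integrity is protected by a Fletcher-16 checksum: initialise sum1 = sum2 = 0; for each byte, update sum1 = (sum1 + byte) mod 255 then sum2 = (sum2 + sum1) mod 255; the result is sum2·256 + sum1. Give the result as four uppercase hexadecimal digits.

9949

Running sums (mod 255):
  after byte 0 (A5): sum1=165, sum2=165
  after byte 1 (13): sum1=184, sum2=94
  after byte 2 (C1): sum1=122, sum2=216
  after byte 3 (BC): sum1=55, sum2=16
  after byte 4 (09): sum1=64, sum2=80
  after byte 5 (09): sum1=73, sum2=153
Checksum = sum2·256 + sum1 = 153·256 + 73 = 39241 = 0x9949.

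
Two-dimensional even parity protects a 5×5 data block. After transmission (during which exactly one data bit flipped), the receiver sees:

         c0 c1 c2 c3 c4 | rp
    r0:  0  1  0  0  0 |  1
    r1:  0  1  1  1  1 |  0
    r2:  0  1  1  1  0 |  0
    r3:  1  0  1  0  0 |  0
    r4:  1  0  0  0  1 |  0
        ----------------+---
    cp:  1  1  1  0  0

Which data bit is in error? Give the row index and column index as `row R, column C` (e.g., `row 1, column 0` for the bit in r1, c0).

row 2, column 0

Recompute each row's even parity and compare to rp:
  r0: data parity 1, sent rp 1 → ok
  r1: data parity 0, sent rp 0 → ok
  r2: data parity 1, sent rp 0 → mismatch
  r3: data parity 0, sent rp 0 → ok
  r4: data parity 0, sent rp 0 → ok
Recompute each column's even parity and compare to cp:
  c0: data parity 0, sent cp 1 → mismatch
  c1: data parity 1, sent cp 1 → ok
  c2: data parity 1, sent cp 1 → ok
  c3: data parity 0, sent cp 0 → ok
  c4: data parity 0, sent cp 0 → ok
Exactly one row (r2) and one column (c0) fail → the flipped bit is at their intersection.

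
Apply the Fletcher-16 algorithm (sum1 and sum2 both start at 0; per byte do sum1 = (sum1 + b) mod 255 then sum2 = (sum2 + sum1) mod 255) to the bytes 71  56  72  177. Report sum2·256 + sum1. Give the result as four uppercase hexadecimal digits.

Running sums (mod 255):
  after byte 0 (71): sum1=71, sum2=71
  after byte 1 (56): sum1=127, sum2=198
  after byte 2 (72): sum1=199, sum2=142
  after byte 3 (177): sum1=121, sum2=8
Checksum = sum2·256 + sum1 = 8·256 + 121 = 2169 = 0x0879.

0879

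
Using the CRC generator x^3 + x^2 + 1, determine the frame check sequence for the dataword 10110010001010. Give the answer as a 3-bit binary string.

Append 3 zeros: 10110010001010000. Divide by 1101 (XOR where the leading bit is 1):
  pos 0: 1011 XOR 1101 = 0110
  pos 1: 1100 XOR 1101 = 0001
  pos 4: 1010 XOR 1101 = 0111
  pos 5: 1110 XOR 1101 = 0011
  pos 7: 1101 XOR 1101 = 0000
  pos 12: 1000 XOR 1101 = 0101
  pos 13: 1010 XOR 1101 = 0111
Remainder (last 3 bits) = 111. This is the CRC / FCS.

111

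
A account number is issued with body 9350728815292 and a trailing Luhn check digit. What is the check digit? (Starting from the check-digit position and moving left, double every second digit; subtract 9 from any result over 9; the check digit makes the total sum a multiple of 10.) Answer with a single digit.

1

Partial digits right→left: 2 9 2 5 1 8 8 2 7 0 5 3 9
Double every second digit counting from the check-digit position (so the 1st, 3rd, 5th, ... of the partial from the right).
  doubled (with −9 where >9): 4 4 2 7 5 1 9 → sum 32
  kept as-is: 9 5 8 2 0 3 → sum 27
Total = 32 + 27 = 59.
Check digit = (10 − (59 mod 10)) mod 10 = 1.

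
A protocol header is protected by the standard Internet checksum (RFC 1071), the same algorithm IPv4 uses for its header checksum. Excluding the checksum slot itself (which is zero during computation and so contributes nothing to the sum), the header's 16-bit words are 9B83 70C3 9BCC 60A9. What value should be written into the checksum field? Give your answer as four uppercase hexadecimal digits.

One's-complement addition (fold any carry out of bit 15 back into bit 0):
  0x9B83 + 0x70C3 = 0x10C46 → wrap carry → 0x0C47
  0x0C47 + 0x9BCC = 0x0A813
  0xA813 + 0x60A9 = 0x108BC → wrap carry → 0x08BD
One's-complement sum = 0x08BD.
Checksum = ~0x08BD & 0xFFFF = 0xF742.

F742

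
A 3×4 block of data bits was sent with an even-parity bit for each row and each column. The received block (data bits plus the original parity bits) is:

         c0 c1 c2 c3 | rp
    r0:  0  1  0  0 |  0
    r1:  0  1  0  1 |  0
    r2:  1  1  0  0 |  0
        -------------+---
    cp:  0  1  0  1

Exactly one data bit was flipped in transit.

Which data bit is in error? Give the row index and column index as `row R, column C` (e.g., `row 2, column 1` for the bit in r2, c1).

row 0, column 0

Recompute each row's even parity and compare to rp:
  r0: data parity 1, sent rp 0 → mismatch
  r1: data parity 0, sent rp 0 → ok
  r2: data parity 0, sent rp 0 → ok
Recompute each column's even parity and compare to cp:
  c0: data parity 1, sent cp 0 → mismatch
  c1: data parity 1, sent cp 1 → ok
  c2: data parity 0, sent cp 0 → ok
  c3: data parity 1, sent cp 1 → ok
Exactly one row (r0) and one column (c0) fail → the flipped bit is at their intersection.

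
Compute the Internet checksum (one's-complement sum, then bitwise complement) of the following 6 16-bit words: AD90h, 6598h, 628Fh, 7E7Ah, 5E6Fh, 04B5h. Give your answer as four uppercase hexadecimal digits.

A8A8

One's-complement addition (fold any carry out of bit 15 back into bit 0):
  0xAD90 + 0x6598 = 0x11328 → wrap carry → 0x1329
  0x1329 + 0x628F = 0x075B8
  0x75B8 + 0x7E7A = 0x0F432
  0xF432 + 0x5E6F = 0x152A1 → wrap carry → 0x52A2
  0x52A2 + 0x04B5 = 0x05757
One's-complement sum = 0x5757.
Checksum = ~0x5757 & 0xFFFF = 0xA8A8.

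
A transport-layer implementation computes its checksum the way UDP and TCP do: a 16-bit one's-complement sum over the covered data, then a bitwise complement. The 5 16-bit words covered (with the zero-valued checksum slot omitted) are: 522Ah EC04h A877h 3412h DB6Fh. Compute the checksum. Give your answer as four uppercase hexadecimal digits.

09D7

One's-complement addition (fold any carry out of bit 15 back into bit 0):
  0x522A + 0xEC04 = 0x13E2E → wrap carry → 0x3E2F
  0x3E2F + 0xA877 = 0x0E6A6
  0xE6A6 + 0x3412 = 0x11AB8 → wrap carry → 0x1AB9
  0x1AB9 + 0xDB6F = 0x0F628
One's-complement sum = 0xF628.
Checksum = ~0xF628 & 0xFFFF = 0x09D7.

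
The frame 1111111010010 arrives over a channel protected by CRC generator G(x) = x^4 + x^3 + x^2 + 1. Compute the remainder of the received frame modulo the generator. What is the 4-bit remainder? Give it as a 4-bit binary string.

0100

Modulo-2 division of 1111111010010 by 11101:
  pos 0: 11111 XOR 11101 = 00010
  pos 3: 10110 XOR 11101 = 01011
  pos 4: 10111 XOR 11101 = 01010
  pos 5: 10100 XOR 11101 = 01001
  pos 6: 10010 XOR 11101 = 01111
  pos 7: 11111 XOR 11101 = 00010
Remainder = 0100 (nonzero — an error is detected).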